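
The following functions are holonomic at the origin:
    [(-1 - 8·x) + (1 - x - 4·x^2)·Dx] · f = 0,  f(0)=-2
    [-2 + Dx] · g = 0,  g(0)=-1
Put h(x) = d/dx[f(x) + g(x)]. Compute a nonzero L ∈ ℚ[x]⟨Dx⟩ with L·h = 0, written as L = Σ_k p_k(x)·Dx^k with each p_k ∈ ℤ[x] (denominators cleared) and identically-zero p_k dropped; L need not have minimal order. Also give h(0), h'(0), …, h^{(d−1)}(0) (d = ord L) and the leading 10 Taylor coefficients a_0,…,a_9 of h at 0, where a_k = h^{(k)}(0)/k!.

L = (34 + 452·x + 512·x^2 + 1920·x^3 + 768·x^4) + (-25 - 228·x - 334·x^2 - 864·x^3 + 160·x^4 + 256·x^5)·Dx + (4 + x + 39·x^2 - 48·x^3 - 272·x^4 - 128·x^5)·Dx^2  (order 2).
h: a_k = -4, -24, -58, -704/3, -1954/3, -32588/15, -277838/45, -5871616/315, -16607434/315, -430296308/2835, …
ICs: h(0) = -4, h′(0) = -24.

f: a_k = -2, -2, -10, -18, -58, -130, -362, -882, -2330, -5858, …
g: a_k = -1, -2, -2, -4/3, -2/3, -4/15, -4/45, -8/315, -2/315, -4/2835, …
f+g: L₀ = lclm(L_f,L_g), ord ≤ 1+1.
Differentiate: ansatz ord ≤ ord L₀ ⇒ L.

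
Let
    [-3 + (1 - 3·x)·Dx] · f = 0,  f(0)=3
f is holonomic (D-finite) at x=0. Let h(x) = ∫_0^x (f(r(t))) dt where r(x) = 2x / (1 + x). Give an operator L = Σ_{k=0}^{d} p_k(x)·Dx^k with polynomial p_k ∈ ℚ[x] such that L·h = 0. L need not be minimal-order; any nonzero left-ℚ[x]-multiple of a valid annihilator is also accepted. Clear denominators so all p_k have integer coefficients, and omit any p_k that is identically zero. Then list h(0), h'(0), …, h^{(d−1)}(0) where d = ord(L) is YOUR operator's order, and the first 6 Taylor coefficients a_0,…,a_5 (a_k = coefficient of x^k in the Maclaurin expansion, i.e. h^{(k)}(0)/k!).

f: a_k = 3, 9, 27, 81, 243, 729, …
L₀ from L_f via x↦r, Dx↦r'^{-1}Dx.
h=∫h₀ ⇒ L = L₀·Dx.
L = 6·Dx + (-1 + 4·x + 5·x^2)·Dx^2  (order 2).
h: a_k = 0, 3, 9, 30, 225/2, 450, …
ICs: h(0) = 0, h′(0) = 3.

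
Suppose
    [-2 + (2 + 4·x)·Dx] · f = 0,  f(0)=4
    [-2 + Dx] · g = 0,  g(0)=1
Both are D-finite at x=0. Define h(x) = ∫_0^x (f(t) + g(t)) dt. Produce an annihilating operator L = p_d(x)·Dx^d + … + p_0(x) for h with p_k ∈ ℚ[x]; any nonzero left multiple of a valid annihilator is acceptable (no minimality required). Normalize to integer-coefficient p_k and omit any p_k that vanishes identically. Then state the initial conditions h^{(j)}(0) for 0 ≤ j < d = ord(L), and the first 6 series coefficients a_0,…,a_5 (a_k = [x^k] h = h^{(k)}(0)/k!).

f: a_k = 4, 4, -2, 2, -5/2, 7/2, …
g: a_k = 1, 2, 2, 4/3, 2/3, 4/15, …
L₀ := lclm(L_f,L_g); ord L₀ ≤ 1+1.
Integrate: L := L₀·Dx.
L = (6 + 8·x)·Dx + (-5 - 16·x - 16·x^2)·Dx^2 + (1 + 6·x + 8·x^2)·Dx^3  (order 3).
h: a_k = 0, 5, 3, 0, 5/6, -11/30, …
ICs: h(0) = 0, h′(0) = 5, h′′(0) = 6.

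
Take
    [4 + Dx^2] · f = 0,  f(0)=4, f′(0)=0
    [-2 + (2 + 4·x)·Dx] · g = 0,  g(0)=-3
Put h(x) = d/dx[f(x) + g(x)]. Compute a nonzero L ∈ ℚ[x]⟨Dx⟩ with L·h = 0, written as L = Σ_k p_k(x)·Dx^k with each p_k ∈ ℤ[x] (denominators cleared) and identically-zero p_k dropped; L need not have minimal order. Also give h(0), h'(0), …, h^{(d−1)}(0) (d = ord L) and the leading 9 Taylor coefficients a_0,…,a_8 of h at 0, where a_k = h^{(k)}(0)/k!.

f: a_k = 4, 0, -8, 0, 8/3, 0, -16/45, 0, 8/315, …
g: a_k = -3, -3, 3/2, -3/2, 15/8, -21/8, 63/16, -99/16, 1287/128, …
L₀ := lclm(L_f,L_g); ord L₀ ≤ 2+1.
h=h₀': d/dx-closure on L₀ ⇒ L.
L = (-76 - 64·x - 64·x^2) + (-28 - 120·x - 192·x^2 - 128·x^3)·Dx + (-19 - 16·x - 16·x^2)·Dx^2 + (-7 - 30·x - 48·x^2 - 32·x^3)·Dx^3  (order 3).
h: a_k = -3, -13, -9/2, 109/6, -105/8, 2579/120, -693/16, 406429/5040, -19305/128, …
ICs: h(0) = -3, h′(0) = -13, h′′(0) = -9.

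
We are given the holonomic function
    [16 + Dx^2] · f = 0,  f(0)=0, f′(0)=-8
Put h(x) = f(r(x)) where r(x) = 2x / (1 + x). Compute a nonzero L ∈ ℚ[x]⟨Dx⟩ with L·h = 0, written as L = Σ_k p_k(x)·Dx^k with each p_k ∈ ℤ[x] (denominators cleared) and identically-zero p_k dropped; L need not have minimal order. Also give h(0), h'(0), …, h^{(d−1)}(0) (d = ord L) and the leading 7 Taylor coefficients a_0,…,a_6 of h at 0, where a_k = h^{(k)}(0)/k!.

f: a_k = 0, -8, 0, 64/3, 0, -256/15, 0, …
L₀ from L_f via x↦r, Dx↦r'^{-1}Dx.
L = 64 + (2 + 6·x + 6·x^2 + 2·x^3)·Dx + (1 + 4·x + 6·x^2 + 4·x^3 + x^4)·Dx^2  (order 2).
h: a_k = 0, -16, 16, 464/3, -496, 6928/15, 1040, …
ICs: h(0) = 0, h′(0) = -16.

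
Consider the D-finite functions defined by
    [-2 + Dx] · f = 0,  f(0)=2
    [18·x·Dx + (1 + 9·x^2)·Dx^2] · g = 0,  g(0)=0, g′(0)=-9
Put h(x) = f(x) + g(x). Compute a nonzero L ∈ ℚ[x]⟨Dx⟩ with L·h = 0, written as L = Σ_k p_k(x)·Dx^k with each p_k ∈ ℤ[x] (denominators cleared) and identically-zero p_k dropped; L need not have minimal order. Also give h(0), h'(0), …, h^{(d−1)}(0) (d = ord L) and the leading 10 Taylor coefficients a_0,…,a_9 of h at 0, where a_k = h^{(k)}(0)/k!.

f: a_k = 2, 4, 4, 8/3, 4/3, 8/15, 8/45, 16/315, 4/315, 8/2835, …
g: a_k = 0, -9, 0, 27, 0, -729/5, 0, 6561/7, 0, -6561, …
h₀=f+g: left-lcm gives L₀, ord ≤ 3.
L = (18 - 36·x - 486·x^2 - 324·x^3)·Dx + (-11 + 207·x^2 - 162·x^4)·Dx^2 + (1 + 9·x + 18·x^2 + 81·x^3 + 81·x^4)·Dx^3  (order 3).
h: a_k = 2, -5, 4, 89/3, 4/3, -2179/15, 8/45, 295261/315, 4/315, -18600427/2835, …
ICs: h(0) = 2, h′(0) = -5, h′′(0) = 8.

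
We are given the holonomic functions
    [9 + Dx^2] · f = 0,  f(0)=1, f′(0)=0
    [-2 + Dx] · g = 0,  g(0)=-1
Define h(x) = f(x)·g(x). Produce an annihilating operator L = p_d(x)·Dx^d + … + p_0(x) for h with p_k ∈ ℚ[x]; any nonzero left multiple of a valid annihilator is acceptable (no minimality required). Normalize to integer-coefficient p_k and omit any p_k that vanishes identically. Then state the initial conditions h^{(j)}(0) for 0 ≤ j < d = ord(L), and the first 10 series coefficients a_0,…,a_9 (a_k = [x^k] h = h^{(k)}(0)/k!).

L = 13 - 4·Dx + Dx^2  (order 2).
h: a_k = -1, -2, 5/2, 23/3, 119/24, -61/60, -407/144, -3277/2520, 239/40320, 43079/181440, …
ICs: h(0) = -1, h′(0) = -2.

f: a_k = 1, 0, -9/2, 0, 27/8, 0, -81/80, 0, 729/4480, 0, …
g: a_k = -1, -2, -2, -4/3, -2/3, -4/15, -4/45, -8/315, -2/315, -4/2835, …
h₀=f·g: eliminate ⇒ L₀, order ≤ 2·1.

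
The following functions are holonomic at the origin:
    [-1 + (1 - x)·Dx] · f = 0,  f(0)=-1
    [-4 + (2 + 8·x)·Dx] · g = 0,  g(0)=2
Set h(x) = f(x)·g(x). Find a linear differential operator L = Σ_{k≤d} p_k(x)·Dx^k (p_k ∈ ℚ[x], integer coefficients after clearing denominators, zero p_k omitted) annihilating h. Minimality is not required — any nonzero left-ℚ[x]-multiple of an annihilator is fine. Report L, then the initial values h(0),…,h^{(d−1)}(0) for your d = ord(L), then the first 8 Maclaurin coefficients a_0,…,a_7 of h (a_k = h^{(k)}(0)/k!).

f: a_k = -1, -1, -1, -1, -1, -1, -1, -1, …
g: a_k = 2, 4, -4, 8, -20, 56, -168, 528, …
h₀=f·g: eliminate ⇒ L₀, order ≤ 1·1.
L = (3 + 2·x) + (-1 - 3·x + 4·x^2)·Dx  (order 1).
h: a_k = -2, -6, -2, -10, 10, -46, 122, -406, …
ICs: h(0) = -2.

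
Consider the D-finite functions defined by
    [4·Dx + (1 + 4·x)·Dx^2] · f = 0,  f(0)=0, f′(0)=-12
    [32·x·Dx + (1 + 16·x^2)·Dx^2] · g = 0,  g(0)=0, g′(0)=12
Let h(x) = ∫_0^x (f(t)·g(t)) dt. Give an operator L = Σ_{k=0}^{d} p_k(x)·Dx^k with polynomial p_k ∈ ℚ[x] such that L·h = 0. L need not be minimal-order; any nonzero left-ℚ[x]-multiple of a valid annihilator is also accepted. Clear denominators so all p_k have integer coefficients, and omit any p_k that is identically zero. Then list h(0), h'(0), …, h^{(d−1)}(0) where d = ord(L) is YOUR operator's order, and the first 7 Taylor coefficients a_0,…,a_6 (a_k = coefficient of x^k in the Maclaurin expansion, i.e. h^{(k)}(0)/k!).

f: a_k = 0, -12, 24, -64, 192, -3072/5, 2048, …
g: a_k = 0, 12, 0, -64, 0, 3072/5, 0, …
f·g: L₀ = L_f ⊗_s L_g, ord ≤ 2·2.
∫: right-multiply L₀ by Dx.
L = (1536 + 11264·x + 81920·x^2 + 638976·x^3 + 1966080·x^4 + 3407872·x^5 + 4194304·x^7)·Dx^2 + (288 + 7936·x + 78848·x^2 + 495616·x^3 + 2228224·x^4 + 6094848·x^5 + 9175040·x^6 + 3145728·x^7 + 14680064·x^8)·Dx^3 + (48 + 1024·x + 12288·x^2 + 79872·x^3 + 368640·x^4 + 1277952·x^5 + 3145728·x^6 + 4718592·x^7 + 3145728·x^8 + 8388608·x^9)·Dx^4 + (5 + 72·x + 592·x^2 + 3584·x^3 + 16896·x^4 + 61440·x^5 + 172032·x^6 + 393216·x^7 + 589824·x^8 + 524288·x^9 + 1048576·x^10)·Dx^5  (order 5).
h: a_k = 0, 0, 0, -48, 72, 0, 128, …
ICs: h(0) = 0, h′(0) = 0, h′′(0) = 0, h′′′(0) = -288, h′′′′(0) = 1728.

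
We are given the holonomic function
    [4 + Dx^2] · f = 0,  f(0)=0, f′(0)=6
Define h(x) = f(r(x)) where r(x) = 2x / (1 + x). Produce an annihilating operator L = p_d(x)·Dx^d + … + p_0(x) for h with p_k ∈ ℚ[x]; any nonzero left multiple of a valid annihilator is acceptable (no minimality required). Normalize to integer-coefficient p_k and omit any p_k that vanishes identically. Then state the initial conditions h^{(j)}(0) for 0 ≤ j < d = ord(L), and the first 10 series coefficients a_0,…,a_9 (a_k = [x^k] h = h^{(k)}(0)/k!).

f: a_k = 0, 6, 0, -4, 0, 4/5, 0, -8/105, 0, 4/945, …
Substitute x→r, Dx→(1/r')Dx; clear ⇒ L₀.
L = 16 + (2 + 6·x + 6·x^2 + 2·x^3)·Dx + (1 + 4·x + 6·x^2 + 4·x^3 + x^4)·Dx^2  (order 2).
h: a_k = 0, 12, -12, -20, 84, -772/5, 180, -9844/105, -2516/15, 120412/189, …
ICs: h(0) = 0, h′(0) = 12.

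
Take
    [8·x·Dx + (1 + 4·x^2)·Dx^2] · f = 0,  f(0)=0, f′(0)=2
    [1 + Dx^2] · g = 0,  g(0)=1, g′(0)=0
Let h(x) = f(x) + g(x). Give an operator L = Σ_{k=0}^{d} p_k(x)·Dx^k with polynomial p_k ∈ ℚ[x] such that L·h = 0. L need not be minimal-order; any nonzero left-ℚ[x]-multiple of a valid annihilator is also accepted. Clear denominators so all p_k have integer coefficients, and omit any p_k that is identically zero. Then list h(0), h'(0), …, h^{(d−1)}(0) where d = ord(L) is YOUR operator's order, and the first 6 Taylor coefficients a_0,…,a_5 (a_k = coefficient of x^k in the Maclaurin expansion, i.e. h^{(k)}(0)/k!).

f: a_k = 0, 2, 0, -8/3, 0, 32/5, …
g: a_k = 1, 0, -1/2, 0, 1/24, 0, …
Weyl lclm of L_f,L_g ⇒ L₀ (ord ≤ 4).
L = (-376·x + 1600·x^3 + 128·x^5)·Dx + (-7 + 76·x^2 + 432·x^4 + 64·x^6)·Dx^2 + (-376·x + 1600·x^3 + 128·x^5)·Dx^3 + (-7 + 76·x^2 + 432·x^4 + 64·x^6)·Dx^4  (order 4).
h: a_k = 1, 2, -1/2, -8/3, 1/24, 32/5, …
ICs: h(0) = 1, h′(0) = 2, h′′(0) = -1, h′′′(0) = -16.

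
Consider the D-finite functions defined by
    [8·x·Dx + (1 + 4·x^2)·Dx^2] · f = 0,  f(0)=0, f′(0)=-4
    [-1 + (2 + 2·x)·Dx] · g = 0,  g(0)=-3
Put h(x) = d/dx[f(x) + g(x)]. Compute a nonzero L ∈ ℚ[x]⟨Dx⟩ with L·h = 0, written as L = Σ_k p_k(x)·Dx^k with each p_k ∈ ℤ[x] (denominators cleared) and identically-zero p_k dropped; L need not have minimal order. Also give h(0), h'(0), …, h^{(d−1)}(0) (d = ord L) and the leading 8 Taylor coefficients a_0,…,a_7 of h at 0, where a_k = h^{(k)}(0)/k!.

L = (-16 - 40·x + 192·x^2 + 96·x^3) + (-35 - 64·x + 328·x^2 + 768·x^3 + 336·x^4)·Dx + (-2 + 30·x + 48·x^2 + 144·x^3 + 224·x^4 + 96·x^5)·Dx^2  (order 2).
h: a_k = -11/2, 3/4, 247/16, 15/32, -16489/256, 189/512, 523595/2048, 1287/4096, …
ICs: h(0) = -11/2, h′(0) = 3/4.

f: a_k = 0, -4, 0, 16/3, 0, -64/5, 0, 256/7, …
g: a_k = -3, -3/2, 3/8, -3/16, 15/128, -21/256, 63/1024, -99/2048, …
Sum ⇒ L₀ = lclm(L_f,L_g) in ℚ(x)⟨Dx⟩.
Differentiate: ansatz ord ≤ ord L₀ ⇒ L.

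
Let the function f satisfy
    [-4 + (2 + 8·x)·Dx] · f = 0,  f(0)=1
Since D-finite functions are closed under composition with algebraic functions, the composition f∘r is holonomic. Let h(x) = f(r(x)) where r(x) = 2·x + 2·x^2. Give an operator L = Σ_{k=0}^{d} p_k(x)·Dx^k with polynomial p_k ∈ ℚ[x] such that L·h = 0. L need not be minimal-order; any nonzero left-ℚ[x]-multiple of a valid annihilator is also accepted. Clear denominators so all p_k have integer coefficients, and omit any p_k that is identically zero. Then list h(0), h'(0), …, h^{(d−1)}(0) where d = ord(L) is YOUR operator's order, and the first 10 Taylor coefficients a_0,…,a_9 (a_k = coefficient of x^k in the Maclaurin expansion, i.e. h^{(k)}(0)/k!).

L = (-4 - 8·x) + (1 + 8·x + 8·x^2)·Dx  (order 1).
h: a_k = 1, 4, -4, 16, -72, 352, -1824, 9856, -54944, 313728, …
ICs: h(0) = 1.

f: a_k = 1, 2, -2, 4, -10, 28, -84, 264, -858, 2860, …
Change of var in L_f (x↦r) gives L₀.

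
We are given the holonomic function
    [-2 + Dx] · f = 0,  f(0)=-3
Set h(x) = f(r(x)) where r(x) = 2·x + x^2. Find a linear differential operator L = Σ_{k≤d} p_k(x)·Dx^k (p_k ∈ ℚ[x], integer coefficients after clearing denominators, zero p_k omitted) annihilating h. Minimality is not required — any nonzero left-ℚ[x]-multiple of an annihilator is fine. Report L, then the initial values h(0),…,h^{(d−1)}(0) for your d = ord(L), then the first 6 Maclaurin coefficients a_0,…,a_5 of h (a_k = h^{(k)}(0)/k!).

f: a_k = -3, -6, -6, -4, -2, -4/5, …
Substitute x→r, Dx→(1/r')Dx; clear ⇒ L₀.
L = (-4 - 4·x) + Dx  (order 1).
h: a_k = -3, -12, -30, -56, -86, -568/5, …
ICs: h(0) = -3.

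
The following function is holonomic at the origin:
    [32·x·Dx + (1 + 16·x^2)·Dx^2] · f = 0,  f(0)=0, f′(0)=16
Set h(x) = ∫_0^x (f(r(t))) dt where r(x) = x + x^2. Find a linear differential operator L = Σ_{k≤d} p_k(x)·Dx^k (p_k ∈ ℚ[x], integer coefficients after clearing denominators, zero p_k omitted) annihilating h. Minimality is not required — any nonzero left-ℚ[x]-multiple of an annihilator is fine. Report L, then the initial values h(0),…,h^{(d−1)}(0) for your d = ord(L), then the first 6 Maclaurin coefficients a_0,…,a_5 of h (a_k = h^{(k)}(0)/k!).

f: a_k = 0, 16, 0, -256/3, 0, 4096/5, …
L₀ from L_f via x↦r, Dx↦r'^{-1}Dx.
Integrate: L := L₀·Dx.
L = (-2 + 32·x + 128·x^2 + 192·x^3 + 96·x^4)·Dx^2 + (1 + 2·x + 16·x^2 + 64·x^3 + 80·x^4 + 32·x^5)·Dx^3  (order 3).
h: a_k = 0, 0, 8, 16/3, -64/3, -256/5, …
ICs: h(0) = 0, h′(0) = 0, h′′(0) = 16.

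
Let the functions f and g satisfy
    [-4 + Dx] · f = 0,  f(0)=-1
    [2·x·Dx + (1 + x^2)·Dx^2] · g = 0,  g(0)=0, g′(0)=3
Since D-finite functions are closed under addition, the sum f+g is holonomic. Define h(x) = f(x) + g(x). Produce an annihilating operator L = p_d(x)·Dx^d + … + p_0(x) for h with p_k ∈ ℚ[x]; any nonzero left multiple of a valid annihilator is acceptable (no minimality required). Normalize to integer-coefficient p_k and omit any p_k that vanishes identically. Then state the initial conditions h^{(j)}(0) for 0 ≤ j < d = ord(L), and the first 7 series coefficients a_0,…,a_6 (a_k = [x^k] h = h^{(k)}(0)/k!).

L = (4 - 16·x - 12·x^2 - 16·x^3)·Dx + (-9 - 13·x^2 - 8·x^4)·Dx^2 + (2 + x + 4·x^2 + x^3 + 2·x^4)·Dx^3  (order 3).
h: a_k = -1, -1, -8, -35/3, -32/3, -119/15, -256/45, …
ICs: h(0) = -1, h′(0) = -1, h′′(0) = -16.

f: a_k = -1, -4, -8, -32/3, -32/3, -128/15, -256/45, …
g: a_k = 0, 3, 0, -1, 0, 3/5, 0, …
L₀ := lclm(L_f,L_g); ord L₀ ≤ 1+2.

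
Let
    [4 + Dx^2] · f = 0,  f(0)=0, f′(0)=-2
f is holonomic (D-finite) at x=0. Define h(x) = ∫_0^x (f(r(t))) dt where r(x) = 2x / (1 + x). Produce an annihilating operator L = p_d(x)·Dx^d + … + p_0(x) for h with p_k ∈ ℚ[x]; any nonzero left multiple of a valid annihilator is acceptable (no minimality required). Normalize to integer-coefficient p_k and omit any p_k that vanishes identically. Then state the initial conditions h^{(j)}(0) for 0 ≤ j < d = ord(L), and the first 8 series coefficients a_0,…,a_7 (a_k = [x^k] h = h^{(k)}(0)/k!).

f: a_k = 0, -2, 0, 4/3, 0, -4/15, 0, 8/315, …
L₀ from L_f via x↦r, Dx↦r'^{-1}Dx.
h=∫₀ˣh₀: take L = L₀·Dx.
L = 16·Dx + (2 + 6·x + 6·x^2 + 2·x^3)·Dx^2 + (1 + 4·x + 6·x^2 + 4·x^3 + x^4)·Dx^3  (order 3).
h: a_k = 0, 0, -2, 4/3, 5/3, -28/5, 386/45, -60/7, …
ICs: h(0) = 0, h′(0) = 0, h′′(0) = -4.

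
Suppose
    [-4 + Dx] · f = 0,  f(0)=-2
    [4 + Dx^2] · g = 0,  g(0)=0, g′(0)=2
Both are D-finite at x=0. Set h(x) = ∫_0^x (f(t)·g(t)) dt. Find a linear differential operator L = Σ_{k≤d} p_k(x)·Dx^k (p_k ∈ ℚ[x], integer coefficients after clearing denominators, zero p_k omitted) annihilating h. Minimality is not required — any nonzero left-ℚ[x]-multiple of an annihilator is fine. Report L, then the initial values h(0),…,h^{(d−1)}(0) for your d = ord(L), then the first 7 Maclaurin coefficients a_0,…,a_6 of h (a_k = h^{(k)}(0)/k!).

f: a_k = -2, -8, -16, -64/3, -64/3, -256/15, -512/45, …
g: a_k = 0, 2, 0, -4/3, 0, 4/15, 0, …
Sym-product of L_f,L_g gives L₀ (≤ ord 2).
Integrate: L := L₀·Dx.
L = 20·Dx - 8·Dx^2 + Dx^3  (order 3).
h: a_k = 0, 0, -2, -16/3, -22/3, -32/5, -164/45, …
ICs: h(0) = 0, h′(0) = 0, h′′(0) = -4.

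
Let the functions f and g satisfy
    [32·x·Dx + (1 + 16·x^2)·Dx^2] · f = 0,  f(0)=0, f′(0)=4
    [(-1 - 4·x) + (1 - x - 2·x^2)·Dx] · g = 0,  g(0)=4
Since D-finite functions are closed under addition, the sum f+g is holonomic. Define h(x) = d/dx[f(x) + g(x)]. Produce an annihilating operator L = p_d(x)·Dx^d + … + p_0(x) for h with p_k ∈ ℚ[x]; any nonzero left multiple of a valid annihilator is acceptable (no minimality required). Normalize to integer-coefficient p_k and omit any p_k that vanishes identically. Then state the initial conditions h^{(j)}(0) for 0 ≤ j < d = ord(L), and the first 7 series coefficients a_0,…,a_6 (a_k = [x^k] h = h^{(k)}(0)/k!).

f: a_k = 0, 4, 0, -64/3, 0, 1024/5, 0, …
g: a_k = 4, 4, 12, 20, 44, 84, 172, …
Weyl lclm of L_f,L_g ⇒ L₀ (ord ≤ 3).
h₀' ⇒ L via d/dx closure of L₀.
L = (96 - 384·x - 6912·x^2 - 15360·x^3 - 40704·x^4 - 12288·x^6) + (-31 - 104·x + 392·x^2 - 736·x^3 - 14912·x^4 - 27904·x^5 - 3072·x^6 - 12288·x^7)·Dx + (3 + 19·x + 128·x^2 + 152·x^3 + 1128·x^4 - 2496·x^5 - 2560·x^6 - 1024·x^7 - 2048·x^8)·Dx^2  (order 2).
h: a_k = 8, 24, -4, 176, 1444, 1032, -14004, …
ICs: h(0) = 8, h′(0) = 24.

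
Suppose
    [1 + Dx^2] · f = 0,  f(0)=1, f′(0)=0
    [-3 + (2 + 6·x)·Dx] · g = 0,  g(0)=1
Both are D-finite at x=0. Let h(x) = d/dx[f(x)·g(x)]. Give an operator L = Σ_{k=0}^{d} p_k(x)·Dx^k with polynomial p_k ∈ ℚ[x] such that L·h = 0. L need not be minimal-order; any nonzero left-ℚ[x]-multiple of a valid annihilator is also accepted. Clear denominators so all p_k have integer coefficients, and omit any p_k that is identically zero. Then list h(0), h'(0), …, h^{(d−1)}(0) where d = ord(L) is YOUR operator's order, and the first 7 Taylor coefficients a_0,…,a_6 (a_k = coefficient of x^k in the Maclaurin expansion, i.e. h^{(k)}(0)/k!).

L = (133 + 2352·x + 4104·x^2 + 1728·x^3 + 1296·x^4) + (276 + 540·x - 1296·x^2 - 1296·x^3)·Dx + (124 + 840·x + 1836·x^2 + 1728·x^3 + 1296·x^4)·Dx^2  (order 2).
h: a_k = 3/2, -13/4, 45/16, -983/96, 7505/256, -618229/7680, 6878207/30720, …
ICs: h(0) = 3/2, h′(0) = -13/4.

f: a_k = 1, 0, -1/2, 0, 1/24, 0, -1/720, …
g: a_k = 1, 3/2, -9/8, 27/16, -405/128, 1701/256, -15309/1024, …
h₀=f·g: eliminate ⇒ L₀, order ≤ 2·1.
Derive L from L₀ (diff closure).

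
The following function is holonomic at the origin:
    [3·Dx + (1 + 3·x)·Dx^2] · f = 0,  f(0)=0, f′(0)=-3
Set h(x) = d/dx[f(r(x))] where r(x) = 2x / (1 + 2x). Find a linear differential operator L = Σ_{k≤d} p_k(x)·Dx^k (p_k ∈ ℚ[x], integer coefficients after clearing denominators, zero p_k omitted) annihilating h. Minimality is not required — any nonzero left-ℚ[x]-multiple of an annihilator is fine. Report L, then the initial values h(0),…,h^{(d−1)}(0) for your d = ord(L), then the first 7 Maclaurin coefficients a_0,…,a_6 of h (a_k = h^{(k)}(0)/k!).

L = (10 + 32·x) + (1 + 10·x + 16·x^2)·Dx  (order 1).
h: a_k = -6, 60, -504, 4080, -32736, 262080, -2097024, …
ICs: h(0) = -6.

f: a_k = 0, -3, 9/2, -9, 81/4, -243/5, 243/2, …
L₀ from L_f via x↦r, Dx↦r'^{-1}Dx.
h₀' ⇒ L via d/dx closure of L₀.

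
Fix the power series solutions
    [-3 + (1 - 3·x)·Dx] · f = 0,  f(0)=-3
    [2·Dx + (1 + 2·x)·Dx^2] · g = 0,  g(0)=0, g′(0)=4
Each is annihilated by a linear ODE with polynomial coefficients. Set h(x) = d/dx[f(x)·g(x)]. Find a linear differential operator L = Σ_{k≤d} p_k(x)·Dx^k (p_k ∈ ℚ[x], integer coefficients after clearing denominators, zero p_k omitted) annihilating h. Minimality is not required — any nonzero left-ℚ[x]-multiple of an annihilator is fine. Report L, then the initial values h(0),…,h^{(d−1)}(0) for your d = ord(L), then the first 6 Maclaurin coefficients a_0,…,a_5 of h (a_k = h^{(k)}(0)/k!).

f: a_k = -3, -9, -27, -81, -243, -729, …
g: a_k = 0, 4, -4, 16/3, -8, 64/5, …
Sym-product of L_f,L_g gives L₀ (≤ ord 2).
h=h₀': d/dx-closure on L₀ ⇒ L.
L = 24 + (5 + 30·x)·Dx + (-1 + x + 6·x^2)·Dx^2  (order 2).
h: a_k = -12, -48, -264, -960, -3792, -66336/5, …
ICs: h(0) = -12, h′(0) = -48.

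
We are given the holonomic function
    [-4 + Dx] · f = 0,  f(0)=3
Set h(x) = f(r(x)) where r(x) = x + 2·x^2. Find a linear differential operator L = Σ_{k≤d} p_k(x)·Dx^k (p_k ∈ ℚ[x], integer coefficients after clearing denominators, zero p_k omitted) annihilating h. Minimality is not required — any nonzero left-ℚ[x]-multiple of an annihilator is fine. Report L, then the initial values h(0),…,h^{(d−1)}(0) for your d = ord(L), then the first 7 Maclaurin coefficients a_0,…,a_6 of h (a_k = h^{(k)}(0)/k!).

L = (-4 - 16·x) + Dx  (order 1).
h: a_k = 3, 12, 48, 128, 320, 3328/5, 19456/15, …
ICs: h(0) = 3.

f: a_k = 3, 12, 24, 32, 32, 128/5, 256/15, …
Substitute x→r, Dx→(1/r')Dx; clear ⇒ L₀.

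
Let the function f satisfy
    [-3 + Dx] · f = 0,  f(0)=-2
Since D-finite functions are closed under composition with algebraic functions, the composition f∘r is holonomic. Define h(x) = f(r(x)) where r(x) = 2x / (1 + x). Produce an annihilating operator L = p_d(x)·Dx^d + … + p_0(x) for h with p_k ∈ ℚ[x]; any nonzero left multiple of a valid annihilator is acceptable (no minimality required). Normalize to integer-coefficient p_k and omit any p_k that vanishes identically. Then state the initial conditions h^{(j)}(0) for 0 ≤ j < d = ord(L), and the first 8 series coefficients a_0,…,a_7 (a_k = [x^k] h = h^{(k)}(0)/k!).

L = -6 + (1 + 2·x + x^2)·Dx  (order 1).
h: a_k = -2, -12, -24, -12, 12, 12/5, -48/5, 228/35, …
ICs: h(0) = -2.

f: a_k = -2, -6, -9, -9, -27/4, -81/20, -81/40, -243/280, …
f∘r: x↦r, Dx↦Dx/r' in L_f ⇒ L₀.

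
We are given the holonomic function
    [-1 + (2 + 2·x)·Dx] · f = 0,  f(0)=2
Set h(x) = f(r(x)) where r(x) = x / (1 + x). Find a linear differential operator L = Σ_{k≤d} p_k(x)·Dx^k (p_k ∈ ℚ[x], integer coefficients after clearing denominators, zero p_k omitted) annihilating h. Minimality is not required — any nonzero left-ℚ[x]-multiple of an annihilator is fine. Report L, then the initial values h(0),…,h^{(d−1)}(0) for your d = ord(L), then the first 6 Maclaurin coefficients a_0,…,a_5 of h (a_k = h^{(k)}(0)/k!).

L = -1 + (2 + 6·x + 4·x^2)·Dx  (order 1).
h: a_k = 2, 1, -5/4, 13/8, -141/64, 399/128, …
ICs: h(0) = 2.

f: a_k = 2, 1, -1/4, 1/8, -5/64, 7/128, …
h₀=f(r): pull back L_f along r ⇒ L₀.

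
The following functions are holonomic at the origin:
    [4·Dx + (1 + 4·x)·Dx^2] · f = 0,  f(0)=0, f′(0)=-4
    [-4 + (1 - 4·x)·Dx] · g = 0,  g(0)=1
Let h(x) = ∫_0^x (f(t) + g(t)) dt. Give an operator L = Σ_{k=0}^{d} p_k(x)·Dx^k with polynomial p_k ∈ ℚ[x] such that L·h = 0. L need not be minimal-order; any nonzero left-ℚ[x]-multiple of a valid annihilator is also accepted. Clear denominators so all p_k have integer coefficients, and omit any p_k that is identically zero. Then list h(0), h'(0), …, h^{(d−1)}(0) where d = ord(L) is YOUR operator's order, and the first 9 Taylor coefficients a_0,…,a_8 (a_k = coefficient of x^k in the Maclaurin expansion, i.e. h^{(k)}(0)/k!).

L = (-160 - 128·x)·Dx^2 + (-16 - 256·x - 256·x^2)·Dx^3 + (3 + 4·x - 48·x^2 - 64·x^3)·Dx^4  (order 4).
h: a_k = 0, 1, 0, 8, 32/3, 64, 2048/15, 2048/3, 12288/7, …
ICs: h(0) = 0, h′(0) = 1, h′′(0) = 0, h′′′(0) = 48.

f: a_k = 0, -4, 8, -64/3, 64, -1024/5, 2048/3, -16384/7, 8192, …
g: a_k = 1, 4, 16, 64, 256, 1024, 4096, 16384, 65536, …
h₀=f+g: left-lcm gives L₀, ord ≤ 3.
h=∫h₀ ⇒ L = L₀·Dx.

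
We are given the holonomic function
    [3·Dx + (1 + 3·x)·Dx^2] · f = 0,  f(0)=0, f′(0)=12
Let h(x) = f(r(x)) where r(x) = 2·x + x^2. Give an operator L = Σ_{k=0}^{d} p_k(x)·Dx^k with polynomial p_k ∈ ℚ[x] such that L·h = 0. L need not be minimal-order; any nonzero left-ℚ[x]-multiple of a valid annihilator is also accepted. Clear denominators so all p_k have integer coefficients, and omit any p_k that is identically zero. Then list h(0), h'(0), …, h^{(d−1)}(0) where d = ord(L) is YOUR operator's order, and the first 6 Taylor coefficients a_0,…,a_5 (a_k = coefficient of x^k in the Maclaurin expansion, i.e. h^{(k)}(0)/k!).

f: a_k = 0, 12, -18, 36, -81, 972/5, …
Substitute x→r, Dx→(1/r')Dx; clear ⇒ L₀.
L = (5 + 6·x + 3·x^2)·Dx + (1 + 7·x + 9·x^2 + 3·x^3)·Dx^2  (order 2).
h: a_k = 0, 24, -60, 216, -882, 19224/5, …
ICs: h(0) = 0, h′(0) = 24.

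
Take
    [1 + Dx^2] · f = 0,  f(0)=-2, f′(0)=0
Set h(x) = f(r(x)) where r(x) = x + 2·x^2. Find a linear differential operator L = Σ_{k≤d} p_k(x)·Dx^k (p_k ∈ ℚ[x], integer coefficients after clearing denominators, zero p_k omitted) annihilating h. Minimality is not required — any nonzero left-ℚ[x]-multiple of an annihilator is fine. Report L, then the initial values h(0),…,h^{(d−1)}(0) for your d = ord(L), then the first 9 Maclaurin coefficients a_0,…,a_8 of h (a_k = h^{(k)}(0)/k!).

f: a_k = -2, 0, 1, 0, -1/12, 0, 1/360, 0, -1/20160, …
L₀ from L_f via x↦r, Dx↦r'^{-1}Dx.
L = (1 + 12·x + 48·x^2 + 64·x^3) - 4·Dx + (1 + 4·x)·Dx^2  (order 2).
h: a_k = -2, 0, 1, 4, 47/12, -2/3, -719/360, -79/30, -23521/20160, …
ICs: h(0) = -2, h′(0) = 0.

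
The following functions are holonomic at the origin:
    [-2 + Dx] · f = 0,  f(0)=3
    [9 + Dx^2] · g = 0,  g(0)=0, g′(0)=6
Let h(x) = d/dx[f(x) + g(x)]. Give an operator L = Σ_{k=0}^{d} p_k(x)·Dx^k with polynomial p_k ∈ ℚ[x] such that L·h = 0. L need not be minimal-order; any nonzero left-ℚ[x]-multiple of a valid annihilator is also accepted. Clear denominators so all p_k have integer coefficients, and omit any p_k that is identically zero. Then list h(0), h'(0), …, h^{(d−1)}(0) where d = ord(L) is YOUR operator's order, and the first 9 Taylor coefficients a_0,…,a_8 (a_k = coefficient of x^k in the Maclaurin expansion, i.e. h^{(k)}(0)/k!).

L = 18 - 9·Dx + 2·Dx^2 - Dx^3  (order 3).
h: a_k = 12, 12, -15, 8, 97/4, 8/5, -133/24, 16/105, 6817/6720, …
ICs: h(0) = 12, h′(0) = 12, h′′(0) = -30.

f: a_k = 3, 6, 6, 4, 2, 4/5, 4/15, 8/105, 2/105, …
g: a_k = 0, 6, 0, -9, 0, 81/20, 0, -243/280, 0, …
f+g: L₀ = lclm(L_f,L_g), ord ≤ 1+2.
h₀' ⇒ L via d/dx closure of L₀.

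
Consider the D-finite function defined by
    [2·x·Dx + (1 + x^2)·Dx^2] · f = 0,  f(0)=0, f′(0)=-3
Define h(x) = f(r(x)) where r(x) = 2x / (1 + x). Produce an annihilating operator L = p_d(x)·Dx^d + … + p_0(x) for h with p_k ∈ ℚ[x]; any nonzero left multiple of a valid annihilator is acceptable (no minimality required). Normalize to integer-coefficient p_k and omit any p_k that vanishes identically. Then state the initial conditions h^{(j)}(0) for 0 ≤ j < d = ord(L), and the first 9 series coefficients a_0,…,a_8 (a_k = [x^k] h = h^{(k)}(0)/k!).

L = (2 + 10·x)·Dx + (1 + 2·x + 5·x^2)·Dx^2  (order 2).
h: a_k = 0, -6, 6, 2, -18, 114/5, 22, -834/7, 126, …
ICs: h(0) = 0, h′(0) = -6.

f: a_k = 0, -3, 0, 1, 0, -3/5, 0, 3/7, 0, …
L₀ from L_f via x↦r, Dx↦r'^{-1}Dx.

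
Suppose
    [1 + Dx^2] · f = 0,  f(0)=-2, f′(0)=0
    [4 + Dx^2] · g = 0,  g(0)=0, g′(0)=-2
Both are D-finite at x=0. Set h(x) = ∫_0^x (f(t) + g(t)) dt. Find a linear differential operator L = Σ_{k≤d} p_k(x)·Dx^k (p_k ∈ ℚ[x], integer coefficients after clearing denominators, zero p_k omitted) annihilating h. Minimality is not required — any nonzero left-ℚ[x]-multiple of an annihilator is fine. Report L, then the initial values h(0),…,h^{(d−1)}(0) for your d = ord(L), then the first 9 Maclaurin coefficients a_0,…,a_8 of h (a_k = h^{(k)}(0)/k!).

L = 4·Dx + 5·Dx^3 + Dx^5  (order 5).
h: a_k = 0, -2, -1, 1/3, 1/3, -1/60, -2/45, 1/2520, 1/315, …
ICs: h(0) = 0, h′(0) = -2, h′′(0) = -2, h′′′(0) = 2, h′′′′(0) = 8.

f: a_k = -2, 0, 1, 0, -1/12, 0, 1/360, 0, -1/20160, …
g: a_k = 0, -2, 0, 4/3, 0, -4/15, 0, 8/315, 0, …
Sum ⇒ L₀ = lclm(L_f,L_g) in ℚ(x)⟨Dx⟩.
Integrate: L := L₀·Dx.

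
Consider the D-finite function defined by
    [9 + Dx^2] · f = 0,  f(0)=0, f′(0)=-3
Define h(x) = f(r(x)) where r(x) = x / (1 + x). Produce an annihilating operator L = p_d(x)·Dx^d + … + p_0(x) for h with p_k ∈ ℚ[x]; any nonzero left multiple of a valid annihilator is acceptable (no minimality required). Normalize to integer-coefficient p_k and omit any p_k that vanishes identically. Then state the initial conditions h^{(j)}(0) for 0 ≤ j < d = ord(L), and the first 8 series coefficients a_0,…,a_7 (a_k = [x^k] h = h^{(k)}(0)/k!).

L = 9 + (2 + 6·x + 6·x^2 + 2·x^3)·Dx + (1 + 4·x + 6·x^2 + 4·x^3 + x^4)·Dx^2  (order 2).
h: a_k = 0, -3, 3, 3/2, -21/2, 879/40, -255/8, 19353/560, …
ICs: h(0) = 0, h′(0) = -3.

f: a_k = 0, -3, 0, 9/2, 0, -81/40, 0, 243/560, …
Change of var in L_f (x↦r) gives L₀.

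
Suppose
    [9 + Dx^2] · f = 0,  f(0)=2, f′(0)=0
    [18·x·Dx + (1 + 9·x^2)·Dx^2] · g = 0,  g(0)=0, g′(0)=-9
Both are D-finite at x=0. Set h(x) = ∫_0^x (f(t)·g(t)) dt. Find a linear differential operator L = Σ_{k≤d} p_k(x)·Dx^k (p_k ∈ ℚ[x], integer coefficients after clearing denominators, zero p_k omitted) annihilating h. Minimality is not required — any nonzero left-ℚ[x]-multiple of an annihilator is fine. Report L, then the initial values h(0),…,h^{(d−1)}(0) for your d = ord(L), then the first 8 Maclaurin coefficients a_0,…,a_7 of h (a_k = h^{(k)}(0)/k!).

L = (810 + 18954·x^2 + 72171·x^4 + 236196·x^6 + 531441·x^8)·Dx + (972·x + 14580·x^3 + 78732·x^5 + 236196·x^7)·Dx^2 + (108 + 2592·x^2 + 13122·x^4 + 52488·x^6 + 118098·x^8)·Dx^3 + (108·x + 1620·x^3 + 8748·x^5 + 26244·x^7)·Dx^4 + (2 + 54·x^2 + 567·x^4 + 2916·x^6 + 6561·x^8)·Dx^5  (order 5).
h: a_k = 0, 0, -9, 0, 135/4, 0, -3969/40, 0, …
ICs: h(0) = 0, h′(0) = 0, h′′(0) = -18, h′′′(0) = 0, h′′′′(0) = 810.

f: a_k = 2, 0, -9, 0, 27/4, 0, -81/40, 0, …
g: a_k = 0, -9, 0, 27, 0, -729/5, 0, 6561/7, …
h₀=f·g: eliminate ⇒ L₀, order ≤ 2·2.
h=∫h₀ ⇒ L = L₀·Dx.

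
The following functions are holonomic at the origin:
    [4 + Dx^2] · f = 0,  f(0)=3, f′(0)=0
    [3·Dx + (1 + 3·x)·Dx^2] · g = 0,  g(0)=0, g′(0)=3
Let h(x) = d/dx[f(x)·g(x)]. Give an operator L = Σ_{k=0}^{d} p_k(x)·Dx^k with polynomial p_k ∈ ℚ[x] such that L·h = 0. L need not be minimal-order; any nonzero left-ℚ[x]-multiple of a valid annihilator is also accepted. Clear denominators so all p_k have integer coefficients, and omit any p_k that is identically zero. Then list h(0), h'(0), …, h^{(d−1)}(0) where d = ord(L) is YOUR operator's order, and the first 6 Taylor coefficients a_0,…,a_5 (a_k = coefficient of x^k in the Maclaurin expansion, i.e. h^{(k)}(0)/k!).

f: a_k = 3, 0, -6, 0, 2, 0, …
g: a_k = 0, 3, -9/2, 9, -81/4, 243/5, …
h₀=f·g: eliminate ⇒ L₀, order ≤ 2·2.
h=h₀': d/dx-closure on L₀ ⇒ L.
L = (-21880 - 49536·x - 195264·x^2 - 252288·x^3 + 225504·x^4 + 746496·x^5 + 373248·x^6) + (-9384 - 44856·x - 47520·x^2 + 90720·x^3 + 311040·x^4 + 186624·x^5)·Dx + (-6026 - 16344·x - 53892·x^2 - 32832·x^3 + 182736·x^4 + 373248·x^5 + 186624·x^6)·Dx^2 + (-2346 - 11214·x - 11880·x^2 + 22680·x^3 + 77760·x^4 + 46656·x^5)·Dx^3 + (-139 - 990·x - 1269·x^2 + 7560·x^3 + 31590·x^4 + 46656·x^5 + 23328·x^6)·Dx^4  (order 4).
h: a_k = 9, -27, 27, -135, 489, -1512, …
ICs: h(0) = 9, h′(0) = -27, h′′(0) = 54, h′′′(0) = -810.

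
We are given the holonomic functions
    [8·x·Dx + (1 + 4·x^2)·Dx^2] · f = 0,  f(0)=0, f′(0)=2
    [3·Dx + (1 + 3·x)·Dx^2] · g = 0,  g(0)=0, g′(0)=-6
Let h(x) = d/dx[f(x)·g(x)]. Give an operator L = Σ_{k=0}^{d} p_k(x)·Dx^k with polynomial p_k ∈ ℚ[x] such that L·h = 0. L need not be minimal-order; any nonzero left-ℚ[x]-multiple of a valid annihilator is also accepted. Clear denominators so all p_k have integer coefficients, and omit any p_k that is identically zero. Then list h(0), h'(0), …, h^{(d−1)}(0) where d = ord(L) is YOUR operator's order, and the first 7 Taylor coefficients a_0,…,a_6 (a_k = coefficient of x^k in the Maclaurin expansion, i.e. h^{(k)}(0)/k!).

L = (1632 + 8496·x + 23040·x^2 + 110016·x^3 + 207360·x^4 + 269568·x^5 + 82944·x^7) + (418 + 6672·x + 44112·x^2 + 151488·x^3 + 393984·x^4 + 642816·x^5 + 725760·x^6 + 82944·x^7 + 290304·x^8)·Dx + (204 + 1844·x + 12096·x^2 + 47408·x^3 + 122880·x^4 + 240192·x^5 + 331776·x^6 + 361728·x^7 + 82944·x^8 + 165888·x^9)·Dx^2 + (25 + 246·x + 1217·x^2 + 4128·x^3 + 10624·x^4 + 22080·x^5 + 34272·x^6 + 41472·x^7 + 43776·x^8 + 13824·x^9 + 20736·x^10)·Dx^3  (order 3).
h: a_k = 0, -24, 54, -80, 285, -5544/5, 15246/5, …
ICs: h(0) = 0, h′(0) = -24, h′′(0) = 108.

f: a_k = 0, 2, 0, -8/3, 0, 32/5, 0, …
g: a_k = 0, -6, 9, -18, 81/2, -486/5, 243, …
f·g: L₀ = L_f ⊗_s L_g, ord ≤ 2·2.
Derive L from L₀ (diff closure).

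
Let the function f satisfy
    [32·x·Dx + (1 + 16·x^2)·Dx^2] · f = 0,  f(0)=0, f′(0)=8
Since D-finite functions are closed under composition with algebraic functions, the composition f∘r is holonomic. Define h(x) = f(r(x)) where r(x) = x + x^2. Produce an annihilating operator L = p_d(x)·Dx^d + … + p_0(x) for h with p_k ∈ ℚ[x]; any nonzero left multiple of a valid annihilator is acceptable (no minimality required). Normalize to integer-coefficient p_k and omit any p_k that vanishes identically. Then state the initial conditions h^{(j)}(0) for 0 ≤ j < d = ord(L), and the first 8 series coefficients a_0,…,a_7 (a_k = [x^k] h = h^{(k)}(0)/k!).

f: a_k = 0, 8, 0, -128/3, 0, 2048/5, 0, -32768/7, …
h₀=f(r): pull back L_f along r ⇒ L₀.
L = (-2 + 32·x + 128·x^2 + 192·x^3 + 96·x^4)·Dx + (1 + 2·x + 16·x^2 + 64·x^3 + 80·x^4 + 32·x^5)·Dx^2  (order 2).
h: a_k = 0, 8, 8, -128/3, -128, 1408/5, 6016/3, -4096/7, …
ICs: h(0) = 0, h′(0) = 8.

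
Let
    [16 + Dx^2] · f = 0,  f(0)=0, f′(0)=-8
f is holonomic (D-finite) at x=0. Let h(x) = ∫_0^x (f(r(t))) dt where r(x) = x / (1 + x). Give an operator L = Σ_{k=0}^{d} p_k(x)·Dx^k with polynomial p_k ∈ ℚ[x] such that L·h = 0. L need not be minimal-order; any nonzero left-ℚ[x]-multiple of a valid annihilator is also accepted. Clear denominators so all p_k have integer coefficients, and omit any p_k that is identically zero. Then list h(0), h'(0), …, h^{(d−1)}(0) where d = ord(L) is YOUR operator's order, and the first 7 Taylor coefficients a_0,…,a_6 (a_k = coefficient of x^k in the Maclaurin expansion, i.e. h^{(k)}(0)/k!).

L = 16·Dx + (2 + 6·x + 6·x^2 + 2·x^3)·Dx^2 + (1 + 4·x + 6·x^2 + 4·x^3 + x^4)·Dx^3  (order 3).
h: a_k = 0, 0, -4, 8/3, 10/3, -56/5, 772/45, …
ICs: h(0) = 0, h′(0) = 0, h′′(0) = -8.

f: a_k = 0, -8, 0, 64/3, 0, -256/15, 0, …
Substitute x→r, Dx→(1/r')Dx; clear ⇒ L₀.
h=∫h₀ ⇒ L = L₀·Dx.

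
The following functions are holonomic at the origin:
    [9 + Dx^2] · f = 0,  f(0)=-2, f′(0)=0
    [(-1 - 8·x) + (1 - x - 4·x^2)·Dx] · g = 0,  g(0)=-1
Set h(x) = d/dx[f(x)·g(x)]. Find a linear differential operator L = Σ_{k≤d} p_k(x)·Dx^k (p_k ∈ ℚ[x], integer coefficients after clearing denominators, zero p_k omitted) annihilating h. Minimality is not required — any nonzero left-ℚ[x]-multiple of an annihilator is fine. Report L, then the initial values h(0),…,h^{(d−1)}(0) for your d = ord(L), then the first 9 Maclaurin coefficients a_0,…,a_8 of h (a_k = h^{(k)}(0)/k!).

f: a_k = -2, 0, 9, 0, -27/4, 0, 81/40, 0, -729/2240, …
g: a_k = -1, -1, -5, -9, -29, -65, -181, -441, -1165, …
L₀ := L_f ⊗_s L_g (sym. prod.), ord ≤ 2.
Derive L from L₀ (diff closure).
L = (-33 - 162·x - 567·x^2 + 648·x^3 + 1296·x^4) + (6 + 66·x + 216·x^2 + 576·x^3)·Dx + (1 - 10·x - 31·x^2 + 72·x^3 + 144·x^4)·Dx^2  (order 2).
h: a_k = 2, 2, 27, 79, 1115/4, 15927/20, 99603/40, 1986769/280, 9313317/448, …
ICs: h(0) = 2, h′(0) = 2.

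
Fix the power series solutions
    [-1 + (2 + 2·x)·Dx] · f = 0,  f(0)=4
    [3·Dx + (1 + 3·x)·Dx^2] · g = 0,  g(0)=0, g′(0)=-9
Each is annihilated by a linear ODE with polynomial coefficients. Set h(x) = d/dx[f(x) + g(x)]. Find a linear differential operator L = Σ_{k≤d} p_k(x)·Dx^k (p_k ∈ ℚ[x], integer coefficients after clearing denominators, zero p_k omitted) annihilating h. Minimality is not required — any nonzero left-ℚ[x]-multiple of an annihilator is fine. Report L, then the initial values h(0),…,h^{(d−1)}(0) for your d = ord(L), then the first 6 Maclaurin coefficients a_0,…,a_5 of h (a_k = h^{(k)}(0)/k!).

f: a_k = 4, 2, -1/2, 1/4, -5/32, 7/64, …
g: a_k = 0, -9, 27/2, -27, 243/4, -729/5, …
Weyl lclm of L_f,L_g ⇒ L₀ (ord ≤ 3).
h₀' ⇒ L via d/dx closure of L₀.
L = (27 + 9·x) + (69 + 126·x + 45·x^2)·Dx + (10 + 46·x + 54·x^2 + 18·x^3)·Dx^2  (order 2).
h: a_k = -7, 26, -321/4, 1939/8, -46621/64, 279873/128, …
ICs: h(0) = -7, h′(0) = 26.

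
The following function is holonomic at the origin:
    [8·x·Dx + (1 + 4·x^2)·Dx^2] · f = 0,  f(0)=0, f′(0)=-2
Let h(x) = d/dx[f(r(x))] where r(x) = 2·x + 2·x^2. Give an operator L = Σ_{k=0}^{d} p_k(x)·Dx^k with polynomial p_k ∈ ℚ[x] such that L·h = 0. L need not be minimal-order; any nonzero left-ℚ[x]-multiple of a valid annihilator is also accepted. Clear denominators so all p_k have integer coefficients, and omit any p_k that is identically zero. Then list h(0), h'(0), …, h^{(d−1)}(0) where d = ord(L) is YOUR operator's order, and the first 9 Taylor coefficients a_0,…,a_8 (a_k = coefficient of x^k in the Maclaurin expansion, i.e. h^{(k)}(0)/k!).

L = (-2 + 32·x + 128·x^2 + 192·x^3 + 96·x^4) + (1 + 2·x + 16·x^2 + 64·x^3 + 80·x^4 + 32·x^5)·Dx  (order 1).
h: a_k = -4, -8, 64, 256, -704, -6016, 2048, 114688, 171008, …
ICs: h(0) = -4.

f: a_k = 0, -2, 0, 8/3, 0, -32/5, 0, 128/7, 0, …
f∘r: x↦r, Dx↦Dx/r' in L_f ⇒ L₀.
Derive L from L₀ (diff closure).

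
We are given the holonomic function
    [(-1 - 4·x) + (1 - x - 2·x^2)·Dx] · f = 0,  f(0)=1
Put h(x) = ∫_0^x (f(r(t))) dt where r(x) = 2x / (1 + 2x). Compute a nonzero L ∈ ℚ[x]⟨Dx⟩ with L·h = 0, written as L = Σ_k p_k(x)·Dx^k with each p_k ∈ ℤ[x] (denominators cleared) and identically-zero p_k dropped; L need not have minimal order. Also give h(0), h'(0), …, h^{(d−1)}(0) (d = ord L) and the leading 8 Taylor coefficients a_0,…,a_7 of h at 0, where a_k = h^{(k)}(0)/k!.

L = (2 + 20·x)·Dx + (-1 - 4·x + 4·x^2 + 16·x^3)·Dx^2  (order 2).
h: a_k = 0, 1, 1, 8/3, 0, 64/5, -64/3, 768/7, …
ICs: h(0) = 0, h′(0) = 1.

f: a_k = 1, 1, 3, 5, 11, 21, 43, 85, …
L₀ from L_f via x↦r, Dx↦r'^{-1}Dx.
h=∫₀ˣh₀: take L = L₀·Dx.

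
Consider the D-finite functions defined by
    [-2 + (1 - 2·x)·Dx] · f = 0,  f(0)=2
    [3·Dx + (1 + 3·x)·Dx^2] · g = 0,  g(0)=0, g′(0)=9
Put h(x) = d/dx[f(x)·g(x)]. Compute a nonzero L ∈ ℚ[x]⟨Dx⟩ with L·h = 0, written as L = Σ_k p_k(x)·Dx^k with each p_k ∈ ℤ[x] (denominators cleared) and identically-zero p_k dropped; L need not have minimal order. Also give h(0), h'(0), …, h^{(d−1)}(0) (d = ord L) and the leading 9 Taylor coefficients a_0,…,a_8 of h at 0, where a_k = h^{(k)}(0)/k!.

L = 24 + 30·x·Dx + (-1 - x + 6·x^2)·Dx^2  (order 2).
h: a_k = 18, 18, 216, 90, 1683, -1674/5, 61704/5, -390546/35, 6509403/70, …
ICs: h(0) = 18, h′(0) = 18.

f: a_k = 2, 4, 8, 16, 32, 64, 128, 256, 512, …
g: a_k = 0, 9, -27/2, 27, -243/4, 729/5, -729/2, 6561/7, -19683/8, …
Product ⇒ symmetric product L₀, ord ≤ 2.
h₀' ⇒ L via d/dx closure of L₀.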